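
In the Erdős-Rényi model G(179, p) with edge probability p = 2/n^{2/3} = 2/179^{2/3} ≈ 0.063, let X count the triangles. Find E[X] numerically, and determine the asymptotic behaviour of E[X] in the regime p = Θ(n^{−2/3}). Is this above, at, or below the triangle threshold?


Number of potential triangles: C(179, 3) = 939929.
Each occurs with probability p³ ≈ (0.063)³ ≈ 2.49680e-04.
By linearity: E[X] = C(179, 3)·p³ ≈ 939929 · 2.49680e-04 ≈ 234.682.
Since α = 2/3 < 1, p = c/n^{2/3} ≫ 1/n is above the triangle threshold p ~ 1/n. Asymptotically E[X] ~ (c³/6)·n^{3(1−α)} = (2³/6)·n^{1} → ∞; triangles are abundant w.h.p.

E[X] ≈ 234.682; in regime p = Θ(1/n^{2/3}) E[X] diverges (above the triangle threshold p ~ 1/n).


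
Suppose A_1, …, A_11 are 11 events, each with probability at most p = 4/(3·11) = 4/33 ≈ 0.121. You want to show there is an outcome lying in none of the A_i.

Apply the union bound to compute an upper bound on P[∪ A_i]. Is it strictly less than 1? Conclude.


Union bound: P[∪_{i=1}^{11} A_i] ≤ Σ_i P[A_i] ≤ 11·p = 11·(4/33) = 4/3.
Numerically: 4/3 ≈ 1.333.
Is 4/3 < 1? NO.
Since the bound 4/3 is ≥ 1, the union bound is uninformative here; it does NOT by itself certify existence.

11·p = 4/3 ≈ 1.333; existence NOT certified by the union bound.


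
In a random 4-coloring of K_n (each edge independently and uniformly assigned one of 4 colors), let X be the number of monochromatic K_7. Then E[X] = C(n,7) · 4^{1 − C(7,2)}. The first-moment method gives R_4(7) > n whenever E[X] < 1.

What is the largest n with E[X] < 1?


We need C(n, 7) · 4^{1 − 21} < 1, i.e. C(n, 7) < 4^{21 − 1} = 1099511627776.
Check values of n near the boundary:
  n = 176: C(176, 7) = 919790691600; 919790691600 < 1099511627776? YES
  n = 177: C(177, 7) = 957664425960; 957664425960 < 1099511627776? YES
  n = 178: C(178, 7) = 996867063280; 996867063280 < 1099511627776? YES
  n = 179: C(179, 7) = 1037437234460; 1037437234460 < 1099511627776? YES
  n = 180: C(180, 7) = 1079414463600; 1079414463600 < 1099511627776? YES
  n = 181: C(181, 7) = 1122839183400; 1122839183400 < 1099511627776? NO
  n = 182: C(182, 7) = 1167752750736; 1167752750736 < 1099511627776? NO
The largest n with C(n, 7) < 1099511627776 is n = 180 (where E[X] = 67463403975/68719476736 ≈ 0.98172). Hence R_4(7) > 180, i.e. R_4(7) ≥ 181.

Largest n = 180; hence R_4(7) > 180.


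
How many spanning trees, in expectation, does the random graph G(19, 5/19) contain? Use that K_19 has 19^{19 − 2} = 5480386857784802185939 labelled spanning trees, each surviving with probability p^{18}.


K_19 has 19^{19 − 2} = 5480386857784802185939 labelled spanning trees.
For each such spanning tree H, let X_H = 1 if all 18 edges of H are present in G. Then P[X_H = 1] = p^{18} = (5/19)^{18} = 3814697265625/104127350297911241532841.
By linearity of expectation: E[X] = Σ_H E[X_H] = 5480386857784802185939 · p^{18} = 5480386857784802185939 · 3814697265625/104127350297911241532841 = 3814697265625/19.
Numerically: E[X] ≈ 2.0077e+11.

E[X] = 5480386857784802185939 · (5/19)^{18} = 3814697265625/19 ≈ 2.0077e+11.


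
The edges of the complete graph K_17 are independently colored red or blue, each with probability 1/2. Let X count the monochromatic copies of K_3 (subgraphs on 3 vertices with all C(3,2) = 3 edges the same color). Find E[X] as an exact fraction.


Let X = Σ_S X_S over the C(17, 3) = 680 subsets S of size 3, where X_S = 1 if the K_3 on S is monochromatic.
For a fixed S, the K_3 on S has C(3, 2) = 3 edges. P[all 3 edges red] = (1/2)^3, and likewise for blue, so P[monochromatic] = 2·(1/2)^3 = 2^{1 − 3} = 1/4.
By linearity: E[X] = C(17, 3) · 2^{1 − 3} = 680 · 1/4 = 170.
Numerically: E[X] ≈ 170.00000.

E[X] = C(17,3)·2^(1−C(3,2)) = 170 ≈ 170.00000.


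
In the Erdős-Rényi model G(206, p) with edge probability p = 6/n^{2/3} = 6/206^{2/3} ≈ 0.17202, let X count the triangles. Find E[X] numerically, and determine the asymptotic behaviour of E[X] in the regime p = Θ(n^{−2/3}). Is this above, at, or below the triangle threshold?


Number of potential triangles: C(206, 3) = 1435820.
Each occurs with probability p³ ≈ (0.17202)³ ≈ 5.0900179e-03.
By linearity: E[X] = C(206, 3)·p³ ≈ 1435820 · 5.0900179e-03 ≈ 7308.34951.
Since α = 2/3 < 1, p = c/n^{2/3} ≫ 1/n is above the triangle threshold p ~ 1/n. Asymptotically E[X] ~ (c³/6)·n^{3(1−α)} = (6³/6)·n^{1} → ∞; triangles are abundant w.h.p.

E[X] ≈ 7308.34951; in regime p = Θ(1/n^{2/3}) E[X] diverges (above the triangle threshold p ~ 1/n).


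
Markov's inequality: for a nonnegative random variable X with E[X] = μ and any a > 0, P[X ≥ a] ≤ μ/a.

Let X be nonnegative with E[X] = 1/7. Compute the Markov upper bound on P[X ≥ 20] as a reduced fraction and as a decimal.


μ = E[X] = 1/7, a = 20.
Markov: P[X ≥ 20] ≤ μ/a = (1/7)/20 = 1/140.
Numerically: ≈ 0.007143.
(Since a = 20 > μ = 0.142857, the bound 1/140 is < 1 and informative.)

P[X ≥ 20] ≤ 1/140 ≈ 0.007143.


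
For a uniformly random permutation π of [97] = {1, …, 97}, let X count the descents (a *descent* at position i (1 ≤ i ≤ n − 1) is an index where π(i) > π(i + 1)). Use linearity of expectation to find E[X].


Write X = Σ X_I over i = 1, …, 96, with X_I the indicator of one descent.
There are 96 indicators.
For each fixed i, the pair (π(i), π(i+1)) is a uniformly random ordered pair of distinct values from {1, …, 97}; by symmetry P[π(i) > π(i+1)] = 1/2.
By linearity: E[X] = 96 · (1/2) = (97 − 1) · (1/2) = 48 ≈ 48.00000.

E[X] = 48 = 48.00000.


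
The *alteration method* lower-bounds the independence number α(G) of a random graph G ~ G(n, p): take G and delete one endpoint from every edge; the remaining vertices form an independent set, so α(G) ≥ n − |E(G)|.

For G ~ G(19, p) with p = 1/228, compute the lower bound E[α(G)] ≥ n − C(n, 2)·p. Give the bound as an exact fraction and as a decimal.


E[|E(G)|] = C(19, 2)·p = 171 · (1/228) = 3/4.
E[α(G)] ≥ n − E[|E(G)|] = 19 − 3/4 = 73/4.
Numerically: ≈ 18.2500.
(This is only a lower bound; the true E[α(G)] may be larger.)

E[α(G)] ≥ 73/4 ≈ 18.2500.


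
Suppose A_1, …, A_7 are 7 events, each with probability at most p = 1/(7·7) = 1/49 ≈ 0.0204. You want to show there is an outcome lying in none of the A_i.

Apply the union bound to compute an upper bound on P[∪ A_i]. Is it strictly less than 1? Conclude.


Union bound: P[∪_{i=1}^{7} A_i] ≤ Σ_i P[A_i] ≤ 7·p = 7·(1/49) = 1/7.
Numerically: 1/7 ≈ 0.1429.
Is 1/7 < 1? YES.
Since P[∪ A_i] ≤ 1/7 < 1, the complement has P[∩ A_i^c] ≥ 1 − 1/7 = 6/7 > 0, so some outcome avoids every A_i.

7·p = 1/7 ≈ 0.1429; existence CERTIFIED by the union bound.


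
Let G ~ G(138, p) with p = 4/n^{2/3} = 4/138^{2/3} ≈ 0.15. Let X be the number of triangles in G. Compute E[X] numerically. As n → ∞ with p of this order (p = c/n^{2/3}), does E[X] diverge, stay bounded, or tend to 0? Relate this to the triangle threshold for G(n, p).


Number of potential triangles: C(138, 3) = 428536.
Each occurs with probability p³ ≈ (0.15)³ ≈ 3.36064e-03.
By linearity: E[X] = C(138, 3)·p³ ≈ 428536 · 3.36064e-03 ≈ 1440.155.
Since α = 2/3 < 1, p = c/n^{2/3} ≫ 1/n is above the triangle threshold p ~ 1/n. Asymptotically E[X] ~ (c³/6)·n^{3(1−α)} = (4³/6)·n^{1} → ∞; triangles are abundant w.h.p.

E[X] ≈ 1440.155; in regime p = Θ(1/n^{2/3}) E[X] diverges (above the triangle threshold p ~ 1/n).


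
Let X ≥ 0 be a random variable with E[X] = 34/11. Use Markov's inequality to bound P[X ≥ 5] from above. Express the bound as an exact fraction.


μ = E[X] = 34/11, a = 5.
Markov: P[X ≥ 5] ≤ μ/a = (34/11)/5 = 34/55.
Numerically: ≈ 0.61818.
(Since a = 5 > μ = 3.09091, the bound 34/55 is < 1 and informative.)

P[X ≥ 5] ≤ 34/55 ≈ 0.61818.


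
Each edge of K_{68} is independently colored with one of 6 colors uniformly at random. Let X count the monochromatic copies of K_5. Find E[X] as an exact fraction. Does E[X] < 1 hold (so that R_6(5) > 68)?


E[X] = C(68, 5) · 6^{1 − 10} = 10424128 · 6^{−9} = 10424128/10077696.
As a reduced fraction: E[X] = 162877/157464 ≈ 1.0343761.
Is E[X] < 1? NO.
Since E[X] ≥ 1, the first-moment bound is inconclusive at n = 68; it does NOT by itself certify R_6(5) > 68.

E[X] = 162877/157464 ≈ 1.0343761; E[X] ≥ 1; first-moment method inconclusive here.


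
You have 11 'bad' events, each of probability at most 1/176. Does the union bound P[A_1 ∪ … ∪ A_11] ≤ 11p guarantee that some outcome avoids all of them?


Union bound: P[∪_{i=1}^{11} A_i] ≤ Σ_i P[A_i] ≤ 11·p = 11·(1/176) = 1/16.
Numerically: 1/16 ≈ 0.0625000.
Is 1/16 < 1? YES.
Since P[∪ A_i] ≤ 1/16 < 1, the complement has P[∩ A_i^c] ≥ 1 − 1/16 = 15/16 > 0, so some outcome avoids every A_i.

11·p = 1/16 ≈ 0.0625000; existence CERTIFIED by the union bound.


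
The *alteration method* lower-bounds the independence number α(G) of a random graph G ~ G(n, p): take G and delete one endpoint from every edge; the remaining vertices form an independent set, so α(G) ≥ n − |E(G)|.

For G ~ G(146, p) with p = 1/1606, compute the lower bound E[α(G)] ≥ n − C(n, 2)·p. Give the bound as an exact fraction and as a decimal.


E[|E(G)|] = C(146, 2)·p = 10585 · (1/1606) = 145/22.
E[α(G)] ≥ n − E[|E(G)|] = 146 − 145/22 = 3067/22.
Numerically: ≈ 139.409091.
(This is only a lower bound; the true E[α(G)] may be larger.)

E[α(G)] ≥ 3067/22 ≈ 139.409091.


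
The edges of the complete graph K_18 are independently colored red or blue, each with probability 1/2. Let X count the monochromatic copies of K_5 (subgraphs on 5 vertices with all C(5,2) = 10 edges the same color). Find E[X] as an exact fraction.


Let X = Σ_S X_S over the C(18, 5) = 8568 subsets S of size 5, where X_S = 1 if the K_5 on S is monochromatic.
For a fixed S, the K_5 on S has C(5, 2) = 10 edges. P[all 10 edges red] = (1/2)^10, and likewise for blue, so P[monochromatic] = 2·(1/2)^10 = 2^{1 − 10} = 1/512.
Summing: E[X] = C(18, 5) · 2^{1 − 10} = 8568 · 1/512 = 1071/64.
Numerically: E[X] ≈ 16.73438.

E[X] = C(18,5)·2^(1−C(5,2)) = 1071/64 ≈ 16.73438.


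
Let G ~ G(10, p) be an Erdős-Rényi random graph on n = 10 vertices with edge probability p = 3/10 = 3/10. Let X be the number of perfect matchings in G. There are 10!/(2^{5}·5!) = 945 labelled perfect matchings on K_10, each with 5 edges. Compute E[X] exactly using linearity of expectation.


K_10 has 10!/(2^{5}·5!) = 945 labelled perfect matchings.
For each such perfect matching H, let X_H = 1 if all 5 edges of H are present in G. Then P[X_H = 1] = p^{5} = (3/10)^{5} = 243/100000.
By linearity: E[X] = Σ_H E[X_H] = 945 · p^{5} = 945 · 243/100000 = 45927/20000.
Numerically: E[X] ≈ 2.29635.

E[X] = 945 · (3/10)^{5} = 45927/20000 ≈ 2.29635.


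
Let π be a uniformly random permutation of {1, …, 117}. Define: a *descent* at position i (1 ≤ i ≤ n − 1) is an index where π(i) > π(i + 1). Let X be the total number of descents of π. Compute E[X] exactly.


Write X = Σ X_I over i = 1, …, 116, with X_I the indicator of one descent.
There are 116 indicators.
For each fixed i, the pair (π(i), π(i+1)) is a uniformly random ordered pair of distinct values from {1, …, 117}; by symmetry P[π(i) > π(i+1)] = 1/2.
By linearity: E[X] = 116 · (1/2) = (117 − 1) · (1/2) = 58 ≈ 58.000.

E[X] = 58 = 58.000.


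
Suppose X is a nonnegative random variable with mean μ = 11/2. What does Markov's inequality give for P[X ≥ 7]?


μ = E[X] = 11/2, a = 7.
Markov: P[X ≥ 7] ≤ μ/a = (11/2)/7 = 11/14.
Numerically: ≈ 0.785714.
(Since a = 7 > μ = 5.500000, the bound 11/14 is < 1 and informative.)

P[X ≥ 7] ≤ 11/14 ≈ 0.785714.


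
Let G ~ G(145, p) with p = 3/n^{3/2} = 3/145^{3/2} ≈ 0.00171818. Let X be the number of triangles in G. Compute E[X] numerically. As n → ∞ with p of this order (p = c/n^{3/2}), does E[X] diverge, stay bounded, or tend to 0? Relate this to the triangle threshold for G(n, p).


Number of potential triangles: C(145, 3) = 497640.
Each occurs with probability p³ ≈ (0.00171818)³ ≈ 5.07233296e-09.
By linearity: E[X] = C(145, 3)·p³ ≈ 497640 · 5.07233296e-09 ≈ 0.002524.
Since α = 3/2 > 1, p = c/n^{3/2} = o(1/n) is below the triangle threshold p ~ 1/n. Asymptotically E[X] ~ (c³/6)·n^{3(1−α)} = (3³/6)·n^{-1.5} → 0, so by Markov's inequality G has no triangles w.h.p.

E[X] ≈ 0.002524; in regime p = Θ(1/n^{3/2}) E[X] tends to 0 (below the triangle threshold p ~ 1/n).


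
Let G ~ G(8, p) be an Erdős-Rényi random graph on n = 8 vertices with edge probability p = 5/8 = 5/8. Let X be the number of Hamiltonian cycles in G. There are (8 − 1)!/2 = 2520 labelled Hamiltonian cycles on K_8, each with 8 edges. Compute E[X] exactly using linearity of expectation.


K_8 has (8 − 1)!/2 = 2520 labelled Hamiltonian cycles.
For each such Hamiltonian cycle H, let X_H = 1 if all 8 edges of H are present in G. Then P[X_H = 1] = p^{8} = (5/8)^{8} = 390625/16777216.
Summing the indicators: E[X] = Σ_H E[X_H] = 2520 · p^{8} = 2520 · 390625/16777216 = 123046875/2097152.
Numerically: E[X] ≈ 58.6733.

E[X] = 2520 · (5/8)^{8} = 123046875/2097152 ≈ 58.6733.


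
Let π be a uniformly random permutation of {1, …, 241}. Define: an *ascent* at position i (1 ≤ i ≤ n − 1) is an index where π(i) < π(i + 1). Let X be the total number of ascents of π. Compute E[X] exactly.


Write X = Σ X_I over i = 1, …, 240, with X_I the indicator of one ascent.
There are 240 indicators.
For each fixed i, the pair (π(i), π(i+1)) is a uniformly random ordered pair of distinct values from {1, …, 241}; by symmetry P[π(i) < π(i+1)] = 1/2.
By linearity: E[X] = 240 · (1/2) = (241 − 1) · (1/2) = 120 ≈ 120.000000.

E[X] = 120 = 120.000000.


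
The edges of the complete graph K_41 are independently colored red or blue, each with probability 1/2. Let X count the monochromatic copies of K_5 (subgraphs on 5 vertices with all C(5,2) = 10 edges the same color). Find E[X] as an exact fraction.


Let X = Σ_S X_S over the C(41, 5) = 749398 subsets S of size 5, where X_S = 1 if the K_5 on S is monochromatic.
For a fixed S, the K_5 on S has C(5, 2) = 10 edges. P[all 10 edges red] = (1/2)^10, and likewise for blue, so P[monochromatic] = 2·(1/2)^10 = 2^{1 − 10} = 1/512.
Summing: E[X] = C(41, 5) · 2^{1 − 10} = 749398 · 1/512 = 374699/256.
Numerically: E[X] ≈ 1463.667969.

E[X] = C(41,5)·2^(1−C(5,2)) = 374699/256 ≈ 1463.667969.


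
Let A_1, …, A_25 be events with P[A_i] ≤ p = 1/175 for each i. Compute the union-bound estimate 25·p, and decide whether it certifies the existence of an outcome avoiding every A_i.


Union bound: P[∪_{i=1}^{25} A_i] ≤ Σ_i P[A_i] ≤ 25·p = 25·(1/175) = 1/7.
Numerically: 1/7 ≈ 0.1428571.
Is 1/7 < 1? YES.
Since P[∪ A_i] ≤ 1/7 < 1, the complement has P[∩ A_i^c] ≥ 1 − 1/7 = 6/7 > 0, so some outcome avoids every A_i.

25·p = 1/7 ≈ 0.1428571; existence CERTIFIED by the union bound.


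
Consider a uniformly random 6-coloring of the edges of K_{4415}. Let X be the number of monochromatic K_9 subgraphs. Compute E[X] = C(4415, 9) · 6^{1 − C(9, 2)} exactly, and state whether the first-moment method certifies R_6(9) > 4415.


E[X] = C(4415, 9) · 6^{1 − 36} = 1742086910069196051229123255 · 6^{−35} = 1742086910069196051229123255/1719070799748422591028658176.
As a reduced fraction: E[X] = 1742086910069196051229123255/1719070799748422591028658176 ≈ 1.01339.
Is E[X] < 1? NO.
Since E[X] ≥ 1, the first-moment bound is inconclusive at n = 4415; it does NOT by itself certify R_6(9) > 4415.

E[X] = 1742086910069196051229123255/1719070799748422591028658176 ≈ 1.01339; E[X] ≥ 1; first-moment method inconclusive here.


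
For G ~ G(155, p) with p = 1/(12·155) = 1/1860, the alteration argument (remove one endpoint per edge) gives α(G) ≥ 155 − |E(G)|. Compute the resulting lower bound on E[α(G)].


E[|E(G)|] = C(155, 2)·p = 11935 · (1/1860) = 77/12.
E[α(G)] ≥ n − E[|E(G)|] = 155 − 77/12 = 1783/12.
Numerically: ≈ 148.58333.
(This is only a lower bound; the true E[α(G)] may be larger.)

E[α(G)] ≥ 1783/12 ≈ 148.58333.


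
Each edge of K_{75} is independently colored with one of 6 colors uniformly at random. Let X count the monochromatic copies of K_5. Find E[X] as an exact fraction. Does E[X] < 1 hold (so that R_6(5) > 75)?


E[X] = C(75, 5) · 6^{1 − 10} = 17259390 · 6^{−9} = 17259390/10077696.
As a reduced fraction: E[X] = 958855/559872 ≈ 1.71263.
Is E[X] < 1? NO.
Since E[X] ≥ 1, the first-moment bound is inconclusive at n = 75; it does NOT by itself certify R_6(5) > 75.

E[X] = 958855/559872 ≈ 1.71263; E[X] ≥ 1; first-moment method inconclusive here.


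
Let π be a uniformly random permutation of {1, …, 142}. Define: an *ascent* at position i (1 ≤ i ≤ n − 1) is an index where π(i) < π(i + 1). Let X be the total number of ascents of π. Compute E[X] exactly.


Write X = Σ X_I over i = 1, …, 141, with X_I the indicator of one ascent.
There are 141 indicators.
For each fixed i, the pair (π(i), π(i+1)) is a uniformly random ordered pair of distinct values from {1, …, 142}; by symmetry P[π(i) < π(i+1)] = 1/2.
By linearity: E[X] = 141 · (1/2) = (142 − 1) · (1/2) = 141/2 ≈ 70.500.

E[X] = 141/2 = 70.500.


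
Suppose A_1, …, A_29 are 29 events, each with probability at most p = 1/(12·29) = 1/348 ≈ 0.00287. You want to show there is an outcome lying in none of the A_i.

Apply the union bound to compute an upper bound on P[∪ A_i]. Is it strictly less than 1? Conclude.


Union bound: P[∪_{i=1}^{29} A_i] ≤ Σ_i P[A_i] ≤ 29·p = 29·(1/348) = 1/12.
Numerically: 1/12 ≈ 0.08333.
Is 1/12 < 1? YES.
Since P[∪ A_i] ≤ 1/12 < 1, the complement has P[∩ A_i^c] ≥ 1 − 1/12 = 11/12 > 0, so some outcome avoids every A_i.

29·p = 1/12 ≈ 0.08333; existence CERTIFIED by the union bound.


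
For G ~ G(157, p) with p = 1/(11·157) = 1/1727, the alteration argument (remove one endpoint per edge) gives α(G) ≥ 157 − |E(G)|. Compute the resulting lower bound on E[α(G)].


E[|E(G)|] = C(157, 2)·p = 12246 · (1/1727) = 78/11.
E[α(G)] ≥ n − E[|E(G)|] = 157 − 78/11 = 1649/11.
Numerically: ≈ 149.909.
(This is only a lower bound; the true E[α(G)] may be larger.)

E[α(G)] ≥ 1649/11 ≈ 149.909.


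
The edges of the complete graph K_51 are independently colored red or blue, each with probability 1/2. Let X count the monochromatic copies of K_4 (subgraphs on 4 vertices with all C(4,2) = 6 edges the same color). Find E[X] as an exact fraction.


Let X = Σ_S X_S over the C(51, 4) = 249900 subsets S of size 4, where X_S = 1 if the K_4 on S is monochromatic.
For a fixed S, the K_4 on S has C(4, 2) = 6 edges. P[all 6 edges red] = (1/2)^6, and likewise for blue, so P[monochromatic] = 2·(1/2)^6 = 2^{1 − 6} = 1/32.
Summing: E[X] = C(51, 4) · 2^{1 − 6} = 249900 · 1/32 = 62475/8.
Numerically: E[X] ≈ 7809.3750.

E[X] = C(51,4)·2^(1−C(4,2)) = 62475/8 ≈ 7809.3750.


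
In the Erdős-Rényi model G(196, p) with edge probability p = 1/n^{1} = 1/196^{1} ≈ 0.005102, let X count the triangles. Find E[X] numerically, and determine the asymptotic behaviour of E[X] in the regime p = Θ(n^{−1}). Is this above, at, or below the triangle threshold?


Number of potential triangles: C(196, 3) = 1235780.
Each occurs with probability p³ ≈ (0.005102)³ ≈ 1.328103e-07.
By linearity: E[X] = C(196, 3)·p³ ≈ 1235780 · 1.328103e-07 ≈ 0.1641.
Here α = 1, so p = 1/n is exactly at the triangle threshold p ~ 1/n. Asymptotically E[X] → c³/6 = 1³/6 = 1/6 ≈ 0.1667, a bounded constant. In this regime the triangle count is asymptotically Poisson(c³/6).

E[X] ≈ 0.1641; in regime p = Θ(1/n^{1}) E[X] stays bounded (at the triangle threshold p ~ 1/n).


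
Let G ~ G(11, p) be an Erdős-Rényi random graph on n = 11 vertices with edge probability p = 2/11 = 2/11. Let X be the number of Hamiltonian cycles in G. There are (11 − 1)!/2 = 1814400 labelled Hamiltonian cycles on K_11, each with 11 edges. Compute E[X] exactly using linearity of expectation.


K_11 has (11 − 1)!/2 = 1814400 labelled Hamiltonian cycles.
For each such Hamiltonian cycle H, let X_H = 1 if all 11 edges of H are present in G. Then P[X_H = 1] = p^{11} = (2/11)^{11} = 2048/285311670611.
By linearity: E[X] = Σ_H E[X_H] = 1814400 · p^{11} = 1814400 · 2048/285311670611 = 3715891200/285311670611.
Numerically: E[X] ≈ 0.013.

E[X] = 1814400 · (2/11)^{11} = 3715891200/285311670611 ≈ 0.013.


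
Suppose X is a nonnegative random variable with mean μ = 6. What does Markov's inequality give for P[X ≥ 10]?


μ = E[X] = 6, a = 10.
Markov: P[X ≥ 10] ≤ μ/a = (6)/10 = 3/5.
Numerically: ≈ 0.600000.
(Since a = 10 > μ = 6.000000, the bound 3/5 is < 1 and informative.)

P[X ≥ 10] ≤ 3/5 ≈ 0.600000.


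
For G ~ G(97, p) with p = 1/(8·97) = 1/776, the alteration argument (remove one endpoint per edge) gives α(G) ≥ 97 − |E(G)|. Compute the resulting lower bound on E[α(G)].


E[|E(G)|] = C(97, 2)·p = 4656 · (1/776) = 6.
E[α(G)] ≥ n − E[|E(G)|] = 97 − 6 = 91.
Numerically: ≈ 91.000.
(This is only a lower bound; the true E[α(G)] may be larger.)

E[α(G)] ≥ 91 ≈ 91.000.


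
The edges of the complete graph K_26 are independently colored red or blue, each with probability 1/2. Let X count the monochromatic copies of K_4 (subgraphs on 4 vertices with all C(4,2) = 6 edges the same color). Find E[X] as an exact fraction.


Let X = Σ_S X_S over the C(26, 4) = 14950 subsets S of size 4, where X_S = 1 if the K_4 on S is monochromatic.
For a fixed S, the K_4 on S has C(4, 2) = 6 edges. P[all 6 edges red] = (1/2)^6, and likewise for blue, so P[monochromatic] = 2·(1/2)^6 = 2^{1 − 6} = 1/32.
Summing: E[X] = C(26, 4) · 2^{1 − 6} = 14950 · 1/32 = 7475/16.
Numerically: E[X] ≈ 467.18750.

E[X] = C(26,4)·2^(1−C(4,2)) = 7475/16 ≈ 467.18750.


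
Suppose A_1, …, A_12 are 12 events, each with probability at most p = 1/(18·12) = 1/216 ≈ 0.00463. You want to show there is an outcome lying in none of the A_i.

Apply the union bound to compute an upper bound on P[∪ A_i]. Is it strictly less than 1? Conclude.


Union bound: P[∪_{i=1}^{12} A_i] ≤ Σ_i P[A_i] ≤ 12·p = 12·(1/216) = 1/18.
Numerically: 1/18 ≈ 0.05556.
Is 1/18 < 1? YES.
Since P[∪ A_i] ≤ 1/18 < 1, the complement has P[∩ A_i^c] ≥ 1 − 1/18 = 17/18 > 0, so some outcome avoids every A_i.

12·p = 1/18 ≈ 0.05556; existence CERTIFIED by the union bound.


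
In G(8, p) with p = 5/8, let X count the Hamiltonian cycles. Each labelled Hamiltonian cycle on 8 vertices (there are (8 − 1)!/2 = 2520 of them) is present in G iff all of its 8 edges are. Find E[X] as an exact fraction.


K_8 has (8 − 1)!/2 = 2520 labelled Hamiltonian cycles.
For each such Hamiltonian cycle H, let X_H = 1 if all 8 edges of H are present in G. Then P[X_H = 1] = p^{8} = (5/8)^{8} = 390625/16777216.
By linearity of expectation: E[X] = Σ_H E[X_H] = 2520 · p^{8} = 2520 · 390625/16777216 = 123046875/2097152.
Numerically: E[X] ≈ 58.673.

E[X] = 2520 · (5/8)^{8} = 123046875/2097152 ≈ 58.673.


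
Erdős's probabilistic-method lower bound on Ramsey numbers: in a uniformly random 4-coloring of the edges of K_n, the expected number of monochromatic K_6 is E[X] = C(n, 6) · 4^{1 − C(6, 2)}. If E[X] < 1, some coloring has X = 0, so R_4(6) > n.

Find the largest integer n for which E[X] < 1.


We need C(n, 6) · 4^{1 − 15} < 1, i.e. C(n, 6) < 4^{15 − 1} = 268435456.
Check values of n near the boundary:
  n = 74: C(74, 6) = 185250786; 185250786 < 268435456? YES
  n = 75: C(75, 6) = 201359550; 201359550 < 268435456? YES
  n = 76: C(76, 6) = 218618940; 218618940 < 268435456? YES
  n = 77: C(77, 6) = 237093780; 237093780 < 268435456? YES
  n = 78: C(78, 6) = 256851595; 256851595 < 268435456? YES
  n = 79: C(79, 6) = 277962685; 277962685 < 268435456? NO
  n = 80: C(80, 6) = 300500200; 300500200 < 268435456? NO
The largest n with C(n, 6) < 268435456 is n = 78 (where E[X] = 256851595/268435456 ≈ 0.9568). Hence R_4(6) > 78, i.e. R_4(6) ≥ 79.

Largest n = 78; hence R_4(6) > 78.


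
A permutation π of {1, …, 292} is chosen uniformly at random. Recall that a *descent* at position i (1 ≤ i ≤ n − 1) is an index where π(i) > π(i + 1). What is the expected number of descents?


Write X = Σ X_I over i = 1, …, 291, with X_I the indicator of one descent.
There are 291 indicators.
For each fixed i, the pair (π(i), π(i+1)) is a uniformly random ordered pair of distinct values from {1, …, 292}; by symmetry P[π(i) > π(i+1)] = 1/2.
By linearity: E[X] = 291 · (1/2) = (292 − 1) · (1/2) = 291/2 ≈ 145.5000.

E[X] = 291/2 = 145.5000.


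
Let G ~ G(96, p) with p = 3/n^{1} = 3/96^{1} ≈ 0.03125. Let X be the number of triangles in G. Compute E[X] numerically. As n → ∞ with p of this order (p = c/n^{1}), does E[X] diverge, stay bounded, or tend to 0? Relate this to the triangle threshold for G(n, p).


Number of potential triangles: C(96, 3) = 142880.
Each occurs with probability p³ ≈ (0.03125)³ ≈ 3.051758e-05.
By linearity: E[X] = C(96, 3)·p³ ≈ 142880 · 3.051758e-05 ≈ 4.3604.
Here α = 1, so p = 3/n is exactly at the triangle threshold p ~ 1/n. Asymptotically E[X] → c³/6 = 3³/6 = 9/2 ≈ 4.5000, a bounded constant. In this regime the triangle count is asymptotically Poisson(c³/6).

E[X] ≈ 4.3604; in regime p = Θ(1/n^{1}) E[X] stays bounded (at the triangle threshold p ~ 1/n).


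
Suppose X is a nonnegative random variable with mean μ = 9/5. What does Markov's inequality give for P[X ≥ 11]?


μ = E[X] = 9/5, a = 11.
Markov: P[X ≥ 11] ≤ μ/a = (9/5)/11 = 9/55.
Numerically: ≈ 0.163636.
(Since a = 11 > μ = 1.800000, the bound 9/55 is < 1 and informative.)

P[X ≥ 11] ≤ 9/55 ≈ 0.163636.


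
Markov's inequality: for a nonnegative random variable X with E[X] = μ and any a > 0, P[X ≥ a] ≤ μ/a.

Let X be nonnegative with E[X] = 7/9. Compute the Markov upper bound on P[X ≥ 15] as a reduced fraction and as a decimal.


μ = E[X] = 7/9, a = 15.
Markov: P[X ≥ 15] ≤ μ/a = (7/9)/15 = 7/135.
Numerically: ≈ 0.051852.
(Since a = 15 > μ = 0.777778, the bound 7/135 is < 1 and informative.)

P[X ≥ 15] ≤ 7/135 ≈ 0.051852.


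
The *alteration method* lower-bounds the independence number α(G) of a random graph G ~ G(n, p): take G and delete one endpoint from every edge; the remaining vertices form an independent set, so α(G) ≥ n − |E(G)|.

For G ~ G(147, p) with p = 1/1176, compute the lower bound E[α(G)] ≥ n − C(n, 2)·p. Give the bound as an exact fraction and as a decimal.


E[|E(G)|] = C(147, 2)·p = 10731 · (1/1176) = 73/8.
E[α(G)] ≥ n − E[|E(G)|] = 147 − 73/8 = 1103/8.
Numerically: ≈ 137.875.
(This is only a lower bound; the true E[α(G)] may be larger.)

E[α(G)] ≥ 1103/8 ≈ 137.875.


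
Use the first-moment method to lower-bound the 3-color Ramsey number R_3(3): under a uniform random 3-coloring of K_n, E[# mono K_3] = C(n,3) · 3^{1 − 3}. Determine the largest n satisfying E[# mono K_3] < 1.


We need C(n, 3) · 3^{1 − 3} < 1, i.e. C(n, 3) < 3^{3 − 1} = 9.
Check values of n near the boundary:
  n = 3: C(3, 3) = 1; 1 < 9? YES
  n = 4: C(4, 3) = 4; 4 < 9? YES
  n = 5: C(5, 3) = 10; 10 < 9? NO
  n = 6: C(6, 3) = 20; 20 < 9? NO
  n = 7: C(7, 3) = 35; 35 < 9? NO
The largest n with C(n, 3) < 9 is n = 4 (where E[X] = 4/9 ≈ 0.444444). Hence R_3(3) > 4, i.e. R_3(3) ≥ 5.

Largest n = 4; hence R_3(3) > 4.


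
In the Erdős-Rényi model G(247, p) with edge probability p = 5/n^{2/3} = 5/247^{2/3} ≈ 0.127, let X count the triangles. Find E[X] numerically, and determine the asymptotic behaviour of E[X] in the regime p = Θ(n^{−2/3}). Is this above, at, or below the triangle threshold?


Number of potential triangles: C(247, 3) = 2481115.
Each occurs with probability p³ ≈ (0.127)³ ≈ 2.04888e-03.
By linearity: E[X] = C(247, 3)·p³ ≈ 2481115 · 2.04888e-03 ≈ 5083.502.
Since α = 2/3 < 1, p = c/n^{2/3} ≫ 1/n is above the triangle threshold p ~ 1/n. Asymptotically E[X] ~ (c³/6)·n^{3(1−α)} = (5³/6)·n^{1} → ∞; triangles are abundant w.h.p.

E[X] ≈ 5083.502; in regime p = Θ(1/n^{2/3}) E[X] diverges (above the triangle threshold p ~ 1/n).


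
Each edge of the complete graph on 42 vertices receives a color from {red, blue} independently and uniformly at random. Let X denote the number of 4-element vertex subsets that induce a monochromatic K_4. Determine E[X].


Let X = Σ_S X_S over the C(42, 4) = 111930 subsets S of size 4, where X_S = 1 if the K_4 on S is monochromatic.
For a fixed S, the K_4 on S has C(4, 2) = 6 edges. P[all 6 edges red] = (1/2)^6, and likewise for blue, so P[monochromatic] = 2·(1/2)^6 = 2^{1 − 6} = 1/32.
By linearity of expectation: E[X] = C(42, 4) · 2^{1 − 6} = 111930 · 1/32 = 55965/16.
Numerically: E[X] ≈ 3497.812.

E[X] = C(42,4)·2^(1−C(4,2)) = 55965/16 ≈ 3497.812.


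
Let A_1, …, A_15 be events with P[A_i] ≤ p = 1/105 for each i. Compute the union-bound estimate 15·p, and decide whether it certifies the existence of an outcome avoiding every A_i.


Union bound: P[∪_{i=1}^{15} A_i] ≤ Σ_i P[A_i] ≤ 15·p = 15·(1/105) = 1/7.
Numerically: 1/7 ≈ 0.143.
Is 1/7 < 1? YES.
Since P[∪ A_i] ≤ 1/7 < 1, the complement has P[∩ A_i^c] ≥ 1 − 1/7 = 6/7 > 0, so some outcome avoids every A_i.

15·p = 1/7 ≈ 0.143; existence CERTIFIED by the union bound.


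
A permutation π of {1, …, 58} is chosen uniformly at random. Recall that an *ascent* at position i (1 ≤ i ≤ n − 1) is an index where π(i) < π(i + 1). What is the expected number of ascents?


Write X = Σ X_I over i = 1, …, 57, with X_I the indicator of one ascent.
There are 57 indicators.
For each fixed i, the pair (π(i), π(i+1)) is a uniformly random ordered pair of distinct values from {1, …, 58}; by symmetry P[π(i) < π(i+1)] = 1/2.
By linearity: E[X] = 57 · (1/2) = (58 − 1) · (1/2) = 57/2 ≈ 28.500000.

E[X] = 57/2 = 28.500000.


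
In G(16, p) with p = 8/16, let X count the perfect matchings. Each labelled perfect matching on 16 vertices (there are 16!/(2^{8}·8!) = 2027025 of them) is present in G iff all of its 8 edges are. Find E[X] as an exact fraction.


K_16 has 16!/(2^{8}·8!) = 2027025 labelled perfect matchings.
For each such perfect matching H, let X_H = 1 if all 8 edges of H are present in G. Then P[X_H = 1] = p^{8} = (1/2)^{8} = 1/256.
By linearity: E[X] = Σ_H E[X_H] = 2027025 · p^{8} = 2027025 · 1/256 = 2027025/256.
Numerically: E[X] ≈ 7918.07.

E[X] = 2027025 · (1/2)^{8} = 2027025/256 ≈ 7918.07.


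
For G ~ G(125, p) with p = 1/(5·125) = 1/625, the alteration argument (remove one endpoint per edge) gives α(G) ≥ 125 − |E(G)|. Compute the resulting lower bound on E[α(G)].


E[|E(G)|] = C(125, 2)·p = 7750 · (1/625) = 62/5.
E[α(G)] ≥ n − E[|E(G)|] = 125 − 62/5 = 563/5.
Numerically: ≈ 112.600000.
(This is only a lower bound; the true E[α(G)] may be larger.)

E[α(G)] ≥ 563/5 ≈ 112.600000.


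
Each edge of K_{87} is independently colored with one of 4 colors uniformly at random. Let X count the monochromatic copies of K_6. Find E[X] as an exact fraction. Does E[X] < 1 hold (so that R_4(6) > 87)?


E[X] = C(87, 6) · 4^{1 − 15} = 504981379 · 4^{−14} = 504981379/268435456.
As a reduced fraction: E[X] = 504981379/268435456 ≈ 1.881.
Is E[X] < 1? NO.
Since E[X] ≥ 1, the first-moment bound is inconclusive at n = 87; it does NOT by itself certify R_4(6) > 87.

E[X] = 504981379/268435456 ≈ 1.881; E[X] ≥ 1; first-moment method inconclusive here.


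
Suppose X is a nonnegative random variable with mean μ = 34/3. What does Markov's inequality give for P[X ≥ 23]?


μ = E[X] = 34/3, a = 23.
Markov: P[X ≥ 23] ≤ μ/a = (34/3)/23 = 34/69.
Numerically: ≈ 0.492754.
(Since a = 23 > μ = 11.333333, the bound 34/69 is < 1 and informative.)

P[X ≥ 23] ≤ 34/69 ≈ 0.492754.


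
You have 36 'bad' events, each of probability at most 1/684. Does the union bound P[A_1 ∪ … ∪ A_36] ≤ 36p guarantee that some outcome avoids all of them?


Union bound: P[∪_{i=1}^{36} A_i] ≤ Σ_i P[A_i] ≤ 36·p = 36·(1/684) = 1/19.
Numerically: 1/19 ≈ 0.0526.
Is 1/19 < 1? YES.
Since P[∪ A_i] ≤ 1/19 < 1, the complement has P[∩ A_i^c] ≥ 1 − 1/19 = 18/19 > 0, so some outcome avoids every A_i.

36·p = 1/19 ≈ 0.0526; existence CERTIFIED by the union bound.


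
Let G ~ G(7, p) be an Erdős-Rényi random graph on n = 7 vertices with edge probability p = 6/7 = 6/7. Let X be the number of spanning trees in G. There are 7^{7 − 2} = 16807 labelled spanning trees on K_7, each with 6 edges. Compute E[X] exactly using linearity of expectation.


K_7 has 7^{7 − 2} = 16807 labelled spanning trees.
For each such spanning tree H, let X_H = 1 if all 6 edges of H are present in G. Then P[X_H = 1] = p^{6} = (6/7)^{6} = 46656/117649.
By linearity of expectation: E[X] = Σ_H E[X_H] = 16807 · p^{6} = 16807 · 46656/117649 = 46656/7.
Numerically: E[X] ≈ 6665.

E[X] = 16807 · (6/7)^{6} = 46656/7 ≈ 6665.


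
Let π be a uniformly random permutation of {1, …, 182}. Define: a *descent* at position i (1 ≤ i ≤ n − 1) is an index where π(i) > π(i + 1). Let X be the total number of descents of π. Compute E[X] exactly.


Write X = Σ X_I over i = 1, …, 181, with X_I the indicator of one descent.
There are 181 indicators.
For each fixed i, the pair (π(i), π(i+1)) is a uniformly random ordered pair of distinct values from {1, …, 182}; by symmetry P[π(i) > π(i+1)] = 1/2.
By linearity: E[X] = 181 · (1/2) = (182 − 1) · (1/2) = 181/2 ≈ 90.500000.

E[X] = 181/2 = 90.500000.


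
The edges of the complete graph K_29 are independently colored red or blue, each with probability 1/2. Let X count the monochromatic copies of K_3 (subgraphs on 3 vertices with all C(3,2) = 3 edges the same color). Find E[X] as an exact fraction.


Let X = Σ_S X_S over the C(29, 3) = 3654 subsets S of size 3, where X_S = 1 if the K_3 on S is monochromatic.
For a fixed S, the K_3 on S has C(3, 2) = 3 edges. P[all 3 edges red] = (1/2)^3, and likewise for blue, so P[monochromatic] = 2·(1/2)^3 = 2^{1 − 3} = 1/4.
By linearity: E[X] = C(29, 3) · 2^{1 − 3} = 3654 · 1/4 = 1827/2.
Numerically: E[X] ≈ 913.500.

E[X] = C(29,3)·2^(1−C(3,2)) = 1827/2 ≈ 913.500.


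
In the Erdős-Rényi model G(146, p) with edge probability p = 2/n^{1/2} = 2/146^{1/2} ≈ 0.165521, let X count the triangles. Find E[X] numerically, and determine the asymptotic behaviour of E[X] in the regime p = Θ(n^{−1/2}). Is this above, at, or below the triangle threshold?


Number of potential triangles: C(146, 3) = 508080.
Each occurs with probability p³ ≈ (0.165521)³ ≈ 4.53482679e-03.
By linearity: E[X] = C(146, 3)·p³ ≈ 508080 · 4.53482679e-03 ≈ 2304.054794.
Since α = 1/2 < 1, p = c/n^{1/2} ≫ 1/n is above the triangle threshold p ~ 1/n. Asymptotically E[X] ~ (c³/6)·n^{3(1−α)} = (2³/6)·n^{1.5} → ∞; triangles are abundant w.h.p.

E[X] ≈ 2304.054794; in regime p = Θ(1/n^{1/2}) E[X] diverges (above the triangle threshold p ~ 1/n).


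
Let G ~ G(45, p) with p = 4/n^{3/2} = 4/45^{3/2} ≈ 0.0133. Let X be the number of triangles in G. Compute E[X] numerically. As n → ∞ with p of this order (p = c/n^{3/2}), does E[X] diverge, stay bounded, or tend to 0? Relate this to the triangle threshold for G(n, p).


Number of potential triangles: C(45, 3) = 14190.
Each occurs with probability p³ ≈ (0.0133)³ ≈ 2.32661e-06.
By linearity: E[X] = C(45, 3)·p³ ≈ 14190 · 2.32661e-06 ≈ 0.033.
Since α = 3/2 > 1, p = c/n^{3/2} = o(1/n) is below the triangle threshold p ~ 1/n. Asymptotically E[X] ~ (c³/6)·n^{3(1−α)} = (4³/6)·n^{-1.5} → 0, so by Markov's inequality G has no triangles w.h.p.

E[X] ≈ 0.033; in regime p = Θ(1/n^{3/2}) E[X] tends to 0 (below the triangle threshold p ~ 1/n).


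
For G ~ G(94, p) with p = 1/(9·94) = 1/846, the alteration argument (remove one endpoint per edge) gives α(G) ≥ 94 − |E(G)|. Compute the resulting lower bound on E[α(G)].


E[|E(G)|] = C(94, 2)·p = 4371 · (1/846) = 31/6.
E[α(G)] ≥ n − E[|E(G)|] = 94 − 31/6 = 533/6.
Numerically: ≈ 88.833333.
(This is only a lower bound; the true E[α(G)] may be larger.)

E[α(G)] ≥ 533/6 ≈ 88.833333.


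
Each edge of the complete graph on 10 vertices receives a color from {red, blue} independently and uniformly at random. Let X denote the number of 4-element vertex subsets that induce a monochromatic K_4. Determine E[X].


Let X = Σ_S X_S over the C(10, 4) = 210 subsets S of size 4, where X_S = 1 if the K_4 on S is monochromatic.
For a fixed S, the K_4 on S has C(4, 2) = 6 edges. P[all 6 edges red] = (1/2)^6, and likewise for blue, so P[monochromatic] = 2·(1/2)^6 = 2^{1 − 6} = 1/32.
Summing: E[X] = C(10, 4) · 2^{1 − 6} = 210 · 1/32 = 105/16.
Numerically: E[X] ≈ 6.562.

E[X] = C(10,4)·2^(1−C(4,2)) = 105/16 ≈ 6.562.


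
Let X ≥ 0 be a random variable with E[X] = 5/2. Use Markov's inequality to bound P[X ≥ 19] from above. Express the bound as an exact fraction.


μ = E[X] = 5/2, a = 19.
Markov: P[X ≥ 19] ≤ μ/a = (5/2)/19 = 5/38.
Numerically: ≈ 0.131579.
(Since a = 19 > μ = 2.500000, the bound 5/38 is < 1 and informative.)

P[X ≥ 19] ≤ 5/38 ≈ 0.131579.


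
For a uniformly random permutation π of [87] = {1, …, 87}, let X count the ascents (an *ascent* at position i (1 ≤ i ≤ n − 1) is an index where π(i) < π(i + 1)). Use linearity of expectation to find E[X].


Write X = Σ X_I over i = 1, …, 86, with X_I the indicator of one ascent.
There are 86 indicators.
For each fixed i, the pair (π(i), π(i+1)) is a uniformly random ordered pair of distinct values from {1, …, 87}; by symmetry P[π(i) < π(i+1)] = 1/2.
By linearity: E[X] = 86 · (1/2) = (87 − 1) · (1/2) = 43 ≈ 43.0000.

E[X] = 43 = 43.0000.


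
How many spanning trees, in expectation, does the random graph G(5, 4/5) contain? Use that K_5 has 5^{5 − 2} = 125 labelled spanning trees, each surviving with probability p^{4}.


K_5 has 5^{5 − 2} = 125 labelled spanning trees.
For each such spanning tree H, let X_H = 1 if all 4 edges of H are present in G. Then P[X_H = 1] = p^{4} = (4/5)^{4} = 256/625.
By linearity of expectation: E[X] = Σ_H E[X_H] = 125 · p^{4} = 125 · 256/625 = 256/5.
Numerically: E[X] ≈ 51.2.

E[X] = 125 · (4/5)^{4} = 256/5 ≈ 51.2.


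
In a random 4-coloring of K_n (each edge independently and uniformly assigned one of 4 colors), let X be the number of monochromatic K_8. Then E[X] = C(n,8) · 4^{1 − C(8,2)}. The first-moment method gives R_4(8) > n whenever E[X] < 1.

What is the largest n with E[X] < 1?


We need C(n, 8) · 4^{1 − 28} < 1, i.e. C(n, 8) < 4^{28 − 1} = 18014398509481984.
Check values of n near the boundary:
  n = 405: C(405, 8) = 16745853821188050; 16745853821188050 < 18014398509481984? YES
  n = 406: C(406, 8) = 17082453897995850; 17082453897995850 < 18014398509481984? YES
  n = 407: C(407, 8) = 17424959239309050; 17424959239309050 < 18014398509481984? YES
  n = 408: C(408, 8) = 17773458424095231; 17773458424095231 < 18014398509481984? YES
  n = 409: C(409, 8) = 18128041135797879; 18128041135797879 < 18014398509481984? NO
  n = 410: C(410, 8) = 18488798173326195; 18488798173326195 < 18014398509481984? NO
  n = 411: C(411, 8) = 18855821462126715; 18855821462126715 < 18014398509481984? NO
The largest n with C(n, 8) < 18014398509481984 is n = 408 (where E[X] = 17773458424095231/18014398509481984 ≈ 0.9866251). Hence R_4(8) > 408, i.e. R_4(8) ≥ 409.

Largest n = 408; hence R_4(8) > 408.


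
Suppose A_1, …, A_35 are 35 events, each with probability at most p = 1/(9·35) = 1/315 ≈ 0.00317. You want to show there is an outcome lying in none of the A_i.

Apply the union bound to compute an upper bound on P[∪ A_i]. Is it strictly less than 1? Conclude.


Union bound: P[∪_{i=1}^{35} A_i] ≤ Σ_i P[A_i] ≤ 35·p = 35·(1/315) = 1/9.
Numerically: 1/9 ≈ 0.11111.
Is 1/9 < 1? YES.
Since P[∪ A_i] ≤ 1/9 < 1, the complement has P[∩ A_i^c] ≥ 1 − 1/9 = 8/9 > 0, so some outcome avoids every A_i.

35·p = 1/9 ≈ 0.11111; existence CERTIFIED by the union bound.
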